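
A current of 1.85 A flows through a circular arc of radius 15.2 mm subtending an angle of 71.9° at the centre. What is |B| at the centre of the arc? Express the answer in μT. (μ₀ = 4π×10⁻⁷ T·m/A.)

The Biot–Savart field of a circular arc at its centre is B = μ₀Iφ/(4πR), with φ = 1.255 rad.
B = (4π×10⁻⁷ × 1.85 × 1.255) / (4π × 0.0152) = 1.53×10⁻⁵ T.

B ≈ 15.3 μT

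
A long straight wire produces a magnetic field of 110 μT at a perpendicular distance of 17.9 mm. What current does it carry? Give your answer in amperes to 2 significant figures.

I ≈ 9.8 A

For a long straight wire B = μ₀I/(2πd), so I = 2πdB/μ₀.
I = 2π × 0.0179 × 1.10×10⁻⁴ / (4π×10⁻⁷) = 9.84 A.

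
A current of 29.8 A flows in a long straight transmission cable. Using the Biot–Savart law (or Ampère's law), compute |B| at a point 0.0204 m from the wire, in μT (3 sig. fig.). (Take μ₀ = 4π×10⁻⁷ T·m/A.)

For an infinitely long straight wire, B = μ₀I/(2πd).
B = (4π×10⁻⁷ × 29.8) / (2π × 0.0204) = 2.92×10⁻⁴ T.

B ≈ 292 μT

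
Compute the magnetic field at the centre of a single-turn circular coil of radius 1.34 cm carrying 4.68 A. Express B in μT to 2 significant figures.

At the centre of a circular loop the Biot–Savart law gives B = μ₀I/(2R).
B = (4π×10⁻⁷ × 4.68) / (2 × 0.0134) = 2.19×10⁻⁴ T.

B ≈ 220 μT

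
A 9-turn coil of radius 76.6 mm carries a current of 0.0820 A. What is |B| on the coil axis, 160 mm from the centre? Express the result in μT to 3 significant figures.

For an N-turn flat coil, B = Nμ₀IR²/[2(R²+z²)^(3/2)] with R = 0.0766 m, z = 0.16 m.
B = 9 × 5.42×10⁻⁸ T = 4.87×10⁻⁷ T.

B ≈ 0.487 μT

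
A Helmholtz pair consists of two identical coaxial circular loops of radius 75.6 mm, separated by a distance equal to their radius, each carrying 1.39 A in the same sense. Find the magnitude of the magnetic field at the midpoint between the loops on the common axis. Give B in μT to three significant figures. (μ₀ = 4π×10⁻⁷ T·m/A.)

Each loop contributes B = μ₀IR²/[2(R²+z²)^(3/2)] on the axis, with z measured from that loop.
Loop 1 (z = 0.0378 m): B₁ = 8.27×10⁻⁶ T. Loop 2 (z = 0.0378 m): B₂ = 8.27×10⁻⁶ T.
The fields add: B = B₁ + B₂ = 1.65×10⁻⁵ T.

B ≈ 16.5 μT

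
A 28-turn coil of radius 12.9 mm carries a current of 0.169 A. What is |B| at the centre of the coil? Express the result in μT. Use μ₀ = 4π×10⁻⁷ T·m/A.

For an N-turn flat coil, B = Nμ₀I/(2R) with R = 0.0129 m.
B = 28 × 8.23×10⁻⁶ T = 2.30×10⁻⁴ T.

B ≈ 230 μT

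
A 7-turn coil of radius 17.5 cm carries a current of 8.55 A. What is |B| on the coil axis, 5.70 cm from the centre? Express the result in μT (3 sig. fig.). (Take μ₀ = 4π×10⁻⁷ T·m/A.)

B ≈ 185 μT

For an N-turn flat coil, B = Nμ₀IR²/[2(R²+z²)^(3/2)] with R = 0.175 m, z = 0.057 m.
B = 7 × 2.64×10⁻⁵ T = 1.85×10⁻⁴ T.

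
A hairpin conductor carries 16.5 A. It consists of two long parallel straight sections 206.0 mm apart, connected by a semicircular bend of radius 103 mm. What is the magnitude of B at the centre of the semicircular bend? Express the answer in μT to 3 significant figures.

B ≈ 82.4 μT

The semicircular arc contributes B_arc = μ₀I·π/(4πR) = μ₀I/(4R) = 5.03×10⁻⁵ T.
Each semi-infinite lead is at perpendicular distance R = 0.103 m from the centre, with the perpendicular foot at its near end, so it contributes μ₀I/(4πR); both point the same way, together 3.20×10⁻⁵ T.
Arc and leads all point the same direction: B = 5.03×10⁻⁵ + 3.20×10⁻⁵ = 8.24×10⁻⁵ T.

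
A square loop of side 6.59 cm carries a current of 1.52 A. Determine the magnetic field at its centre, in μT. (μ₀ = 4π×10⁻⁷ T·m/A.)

Each side is a finite straight segment at perpendicular distance d = a/(2 tan(π/4)) = 0.03295 m from the centre, with end-angles ±π/4.
One side contributes B₁ = (μ₀I/4πd)·2 sin(π/4) = 6.52×10⁻⁶ T.
All 4 sides add in the same direction: B = 4 × 6.52×10⁻⁶ = 2.61×10⁻⁵ T.

B ≈ 26.1 μT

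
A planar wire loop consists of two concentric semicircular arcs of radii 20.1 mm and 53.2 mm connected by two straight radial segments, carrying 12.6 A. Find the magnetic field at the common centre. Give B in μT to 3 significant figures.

The radial connectors point toward the centre, so dl × r̂ = 0 and they contribute nothing.
Each semicircle gives μ₀I/(4R): inner arc 1.97×10⁻⁴ T, outer arc 7.44×10⁻⁵ T.
The two arcs carry current in opposite angular senses, so their fields oppose: B = |1.97×10⁻⁴ − 7.44×10⁻⁵| = 1.23×10⁻⁴ T.

B ≈ 123 μT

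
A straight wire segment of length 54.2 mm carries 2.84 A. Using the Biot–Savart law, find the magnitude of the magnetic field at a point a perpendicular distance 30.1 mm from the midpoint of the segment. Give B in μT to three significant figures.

For a finite straight segment, B = (μ₀I/4πd)(sinθ₁ + sinθ₂), where θ₁, θ₂ are the angles from the perpendicular to each end.
The perpendicular from the point meets the wire at its midpoint, so each end is L/2 = 0.0271 m away along the wire.
sinθ₁ = 0.0271/√(0.0271²+0.0301²) = 0.6691; sinθ₂ = 0.0271/√(0.0271²+0.0301²) = 0.6691.
B = (4π×10⁻⁷ × 2.84) / (4π × 0.0301) × (0.6691 + 0.6691) = 1.26×10⁻⁵ T.

B ≈ 12.6 μT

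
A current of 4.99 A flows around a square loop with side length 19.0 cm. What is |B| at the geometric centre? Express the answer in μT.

Each side is a finite straight segment at perpendicular distance d = a/(2 tan(π/4)) = 0.095 m from the centre, with end-angles ±π/4.
One side contributes B₁ = (μ₀I/4πd)·2 sin(π/4) = 7.43×10⁻⁶ T.
All 4 sides add in the same direction: B = 4 × 7.43×10⁻⁶ = 2.97×10⁻⁵ T.

B ≈ 29.7 μT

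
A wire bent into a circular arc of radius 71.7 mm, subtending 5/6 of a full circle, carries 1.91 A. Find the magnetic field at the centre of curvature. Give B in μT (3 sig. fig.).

B ≈ 13.9 μT

The Biot–Savart field of a circular arc at its centre is B = μ₀Iφ/(4πR), with φ = 5.236 rad.
B = (4π×10⁻⁷ × 1.91 × 5.236) / (4π × 0.0717) = 1.39×10⁻⁵ T.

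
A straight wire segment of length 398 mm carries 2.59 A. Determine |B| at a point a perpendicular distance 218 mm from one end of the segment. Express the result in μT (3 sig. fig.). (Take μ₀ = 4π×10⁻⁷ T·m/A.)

For a finite straight segment, B = (μ₀I/4πd)(sinθ₁ + sinθ₂), where θ₁, θ₂ are the angles from the perpendicular to each end.
The perpendicular foot is at one end, so the two end-offsets along the wire are 0 and L = 0.398 m.
sinθ₁ = 0/√(0²+0.218²) = 0.0000; sinθ₂ = 0.398/√(0.398²+0.218²) = 0.8771.
B = (4π×10⁻⁷ × 2.59) / (4π × 0.218) × (0.0000 + 0.8771) = 1.04×10⁻⁶ T.

B ≈ 1.04 μT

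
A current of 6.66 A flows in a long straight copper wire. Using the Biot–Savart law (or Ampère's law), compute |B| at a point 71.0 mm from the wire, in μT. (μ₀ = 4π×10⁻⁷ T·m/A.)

For an infinitely long straight wire, B = μ₀I/(2πd).
B = (4π×10⁻⁷ × 6.66) / (2π × 0.071) = 1.88×10⁻⁵ T.

B ≈ 18.8 μT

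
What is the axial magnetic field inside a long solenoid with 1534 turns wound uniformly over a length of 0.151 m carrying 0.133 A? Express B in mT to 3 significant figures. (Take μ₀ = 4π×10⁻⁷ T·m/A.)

Inside a long solenoid, B = μ₀nI with n = 1.016×10⁴ turns/m.
B = 4π×10⁻⁷ × 1.016×10⁴ × 0.133 = 1.70×10⁻³ T.

B ≈ 1.70 mT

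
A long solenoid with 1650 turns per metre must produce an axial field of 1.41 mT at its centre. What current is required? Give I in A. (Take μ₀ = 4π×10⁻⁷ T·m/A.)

I ≈ 0.680 A

Inside a long solenoid B = μ₀nI with n = 1650 m⁻¹, so I = B/(μ₀n).
I = 1.41×10⁻³ / (4π×10⁻⁷ × 1650) = 0.680 A.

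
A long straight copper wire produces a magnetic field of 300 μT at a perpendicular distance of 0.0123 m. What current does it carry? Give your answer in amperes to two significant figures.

For a long straight wire B = μ₀I/(2πd), so I = 2πdB/μ₀.
I = 2π × 0.0123 × 3.00×10⁻⁴ / (4π×10⁻⁷) = 18.4 A.

I ≈ 18 A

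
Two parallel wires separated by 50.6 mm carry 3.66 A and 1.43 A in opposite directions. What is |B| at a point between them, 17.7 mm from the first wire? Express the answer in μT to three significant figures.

Each long wire gives B = μ₀I/(2πd). Distances are d₁ = 0.0177 m and d₂ = 0.0329 m.
B₁ = 4.14×10⁻⁵ T, B₂ = 8.69×10⁻⁶ T.
Between antiparallel currents both contributions point the same way, so they add. B = B₁ + B₂ = 4.14×10⁻⁵ + 8.69×10⁻⁶ = 5.00×10⁻⁵ T.

B ≈ 50.0 μT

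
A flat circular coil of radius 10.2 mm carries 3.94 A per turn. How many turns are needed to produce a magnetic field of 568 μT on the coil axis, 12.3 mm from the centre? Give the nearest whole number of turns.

For an N-turn coil, B = Nμ₀IR²/[2(R²+z²)^(3/2)]. A single turn gives B₁ = 6.31×10⁻⁵ T with R = 0.0102 m, z = 0.0123 m.
N = B/B₁ = 5.68×10⁻⁴ / 6.31×10⁻⁵ = 9.00.

N = 9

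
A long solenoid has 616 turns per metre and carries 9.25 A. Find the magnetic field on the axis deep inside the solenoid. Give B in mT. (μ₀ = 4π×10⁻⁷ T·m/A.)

B ≈ 7.16 mT

Inside a long solenoid, B = μ₀nI with n = 616 turns/m.
B = 4π×10⁻⁷ × 616 × 9.25 = 7.16×10⁻³ T.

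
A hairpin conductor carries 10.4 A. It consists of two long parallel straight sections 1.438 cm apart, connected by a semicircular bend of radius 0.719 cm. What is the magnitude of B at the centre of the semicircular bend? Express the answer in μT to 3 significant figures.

The semicircular arc contributes B_arc = μ₀I·π/(4πR) = μ₀I/(4R) = 4.54×10⁻⁴ T.
Each semi-infinite lead is at perpendicular distance R = 0.00719 m from the centre, with the perpendicular foot at its near end, so it contributes μ₀I/(4πR); both point the same way, together 2.89×10⁻⁴ T.
Arc and leads all point the same direction: B = 4.54×10⁻⁴ + 2.89×10⁻⁴ = 7.44×10⁻⁴ T.

B ≈ 744 μT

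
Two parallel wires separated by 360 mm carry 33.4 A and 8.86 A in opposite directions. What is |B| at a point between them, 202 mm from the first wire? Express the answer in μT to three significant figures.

Each long wire gives B = μ₀I/(2πd). Distances are d₁ = 0.202 m and d₂ = 0.158 m.
B₁ = 3.31×10⁻⁵ T, B₂ = 1.12×10⁻⁵ T.
Between antiparallel currents both contributions point the same way, so they add. B = B₁ + B₂ = 3.31×10⁻⁵ + 1.12×10⁻⁵ = 4.43×10⁻⁵ T.

B ≈ 44.3 μT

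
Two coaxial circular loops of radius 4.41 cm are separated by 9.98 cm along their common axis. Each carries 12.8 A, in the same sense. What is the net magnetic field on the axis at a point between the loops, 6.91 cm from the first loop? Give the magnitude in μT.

B ≈ 129 μT

Each loop contributes B = μ₀IR²/[2(R²+z²)^(3/2)] on the axis, with z measured from that loop.
Loop 1 (z = 0.0691 m): B₁ = 2.84×10⁻⁵ T. Loop 2 (z = 0.0307 m): B₂ = 1.01×10⁻⁴ T.
The fields add: B = B₁ + B₂ = 1.29×10⁻⁴ T.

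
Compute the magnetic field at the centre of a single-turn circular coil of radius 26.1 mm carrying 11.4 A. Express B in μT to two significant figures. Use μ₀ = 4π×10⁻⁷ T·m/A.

B ≈ 270 μT

At the centre of a circular loop the Biot–Savart law gives B = μ₀I/(2R).
B = (4π×10⁻⁷ × 11.4) / (2 × 0.0261) = 2.74×10⁻⁴ T.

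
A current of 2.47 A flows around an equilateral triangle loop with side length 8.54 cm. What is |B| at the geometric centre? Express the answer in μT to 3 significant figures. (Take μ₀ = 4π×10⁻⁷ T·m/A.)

B ≈ 52.1 μT

Each side is a finite straight segment at perpendicular distance d = a/(2 tan(π/3)) = 0.02465 m from the centre, with end-angles ±π/3.
One side contributes B₁ = (μ₀I/4πd)·2 sin(π/3) = 1.74×10⁻⁵ T.
All 3 sides add in the same direction: B = 3 × 1.74×10⁻⁵ = 5.21×10⁻⁵ T.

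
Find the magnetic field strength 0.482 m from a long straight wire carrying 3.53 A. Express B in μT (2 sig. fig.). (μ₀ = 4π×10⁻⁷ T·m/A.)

For an infinitely long straight wire, B = μ₀I/(2πd).
B = (4π×10⁻⁷ × 3.53) / (2π × 0.482) = 1.46×10⁻⁶ T.

B ≈ 1.5 μT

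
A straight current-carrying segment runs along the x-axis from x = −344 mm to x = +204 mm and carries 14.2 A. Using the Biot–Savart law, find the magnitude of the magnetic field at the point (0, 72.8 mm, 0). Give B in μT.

For a finite straight segment, B = (μ₀I/4πd)(sinθ₁ + sinθ₂), where θ₁, θ₂ are the angles from the perpendicular to each end.
The perpendicular distance is d = 0.0728 m; the end-offsets along the wire are a = 0.344 m and b = 0.204 m.
sinθ₁ = 0.344/√(0.344²+0.0728²) = 0.9783; sinθ₂ = 0.204/√(0.204²+0.0728²) = 0.9418.
B = (4π×10⁻⁷ × 14.2) / (4π × 0.0728) × (0.9783 + 0.9418) = 3.75×10⁻⁵ T.

B ≈ 37.5 μT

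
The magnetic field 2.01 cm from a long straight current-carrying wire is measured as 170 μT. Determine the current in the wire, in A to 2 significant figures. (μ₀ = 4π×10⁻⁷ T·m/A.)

I ≈ 17 A

For a long straight wire B = μ₀I/(2πd), so I = 2πdB/μ₀.
I = 2π × 0.0201 × 1.70×10⁻⁴ / (4π×10⁻⁷) = 17.1 A.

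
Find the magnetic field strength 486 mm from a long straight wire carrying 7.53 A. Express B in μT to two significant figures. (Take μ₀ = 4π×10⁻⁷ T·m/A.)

For an infinitely long straight wire, B = μ₀I/(2πd).
B = (4π×10⁻⁷ × 7.53) / (2π × 0.486) = 3.10×10⁻⁶ T.

B ≈ 3.1 μT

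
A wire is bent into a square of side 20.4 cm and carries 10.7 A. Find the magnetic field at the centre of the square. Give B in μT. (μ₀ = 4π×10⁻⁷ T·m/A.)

B ≈ 59.3 μT

Each side is a finite straight segment at perpendicular distance d = a/(2 tan(π/4)) = 0.102 m from the centre, with end-angles ±π/4.
One side contributes B₁ = (μ₀I/4πd)·2 sin(π/4) = 1.48×10⁻⁵ T.
All 4 sides add in the same direction: B = 4 × 1.48×10⁻⁵ = 5.93×10⁻⁵ T.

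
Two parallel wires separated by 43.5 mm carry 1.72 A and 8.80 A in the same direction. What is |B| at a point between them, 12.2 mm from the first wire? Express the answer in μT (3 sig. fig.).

B ≈ 28.0 μT

Each long wire gives B = μ₀I/(2πd). Distances are d₁ = 0.0122 m and d₂ = 0.0313 m.
B₁ = 2.82×10⁻⁵ T, B₂ = 5.62×10⁻⁵ T.
Between parallel currents the two contributions point in opposite directions, so they subtract. B = |B₁ − B₂| = |2.82×10⁻⁵ − 5.62×10⁻⁵| = 2.80×10⁻⁵ T.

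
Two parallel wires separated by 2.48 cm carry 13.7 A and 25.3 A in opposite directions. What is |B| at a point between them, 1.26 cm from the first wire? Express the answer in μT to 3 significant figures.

Each long wire gives B = μ₀I/(2πd). Distances are d₁ = 0.0126 m and d₂ = 0.0122 m.
B₁ = 2.17×10⁻⁴ T, B₂ = 4.15×10⁻⁴ T.
Between antiparallel currents both contributions point the same way, so they add. B = B₁ + B₂ = 2.17×10⁻⁴ + 4.15×10⁻⁴ = 6.32×10⁻⁴ T.

B ≈ 632 μT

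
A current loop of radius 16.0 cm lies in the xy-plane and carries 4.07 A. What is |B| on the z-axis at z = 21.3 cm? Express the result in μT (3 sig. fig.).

On the axis of a circular loop, B = μ₀IR² / [2(R²+z²)^(3/2)].
R² + z² = (0.16)² + (0.213)² = 0.07097 m², and (R²+z²)^(3/2) = 1.89×10⁻² m³.
B = (4π×10⁻⁷ × 4.07 × 0.0256) / (2 × 1.89×10⁻²) = 3.46×10⁻⁶ T.

B ≈ 3.46 μT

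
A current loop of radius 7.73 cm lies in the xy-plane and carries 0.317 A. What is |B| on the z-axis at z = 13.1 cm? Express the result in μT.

B ≈ 0.338 μT

On the axis of a circular loop, B = μ₀IR² / [2(R²+z²)^(3/2)].
R² + z² = (0.0773)² + (0.131)² = 0.02314 m², and (R²+z²)^(3/2) = 3.52×10⁻³ m³.
B = (4π×10⁻⁷ × 0.317 × 0.005975) / (2 × 3.52×10⁻³) = 3.38×10⁻⁷ T.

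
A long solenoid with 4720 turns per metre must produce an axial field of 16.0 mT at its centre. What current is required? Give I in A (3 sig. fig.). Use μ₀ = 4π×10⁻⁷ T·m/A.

I ≈ 2.70 A

Inside a long solenoid B = μ₀nI with n = 4720 m⁻¹, so I = B/(μ₀n).
I = 1.60×10⁻² / (4π×10⁻⁷ × 4720) = 2.70 A.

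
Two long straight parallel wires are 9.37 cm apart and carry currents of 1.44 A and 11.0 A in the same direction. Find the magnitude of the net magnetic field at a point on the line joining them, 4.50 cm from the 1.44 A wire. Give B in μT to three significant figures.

Each long wire gives B = μ₀I/(2πd). Distances are d₁ = 0.045 m and d₂ = 0.0487 m.
B₁ = 6.40×10⁻⁶ T, B₂ = 4.52×10⁻⁵ T.
Between parallel currents the two contributions point in opposite directions, so they subtract. B = |B₁ − B₂| = |6.40×10⁻⁶ − 4.52×10⁻⁵| = 3.88×10⁻⁵ T.

B ≈ 38.8 μT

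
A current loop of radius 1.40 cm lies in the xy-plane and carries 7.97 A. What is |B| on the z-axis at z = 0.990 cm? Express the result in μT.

On the axis of a circular loop, B = μ₀IR² / [2(R²+z²)^(3/2)].
R² + z² = (0.014)² + (0.0099)² = 0.000294 m², and (R²+z²)^(3/2) = 5.04×10⁻⁶ m³.
B = (4π×10⁻⁷ × 7.97 × 0.000196) / (2 × 5.04×10⁻⁶) = 1.95×10⁻⁴ T.

B ≈ 195 μT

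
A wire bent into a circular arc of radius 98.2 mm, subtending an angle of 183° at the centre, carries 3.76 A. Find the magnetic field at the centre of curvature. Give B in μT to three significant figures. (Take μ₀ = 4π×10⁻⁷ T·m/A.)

B ≈ 12.2 μT

The Biot–Savart field of a circular arc at its centre is B = μ₀Iφ/(4πR), with φ = 3.194 rad.
B = (4π×10⁻⁷ × 3.76 × 3.194) / (4π × 0.0982) = 1.22×10⁻⁵ T.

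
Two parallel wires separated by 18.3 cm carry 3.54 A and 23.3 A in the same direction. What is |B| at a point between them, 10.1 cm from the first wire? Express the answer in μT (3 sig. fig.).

Each long wire gives B = μ₀I/(2πd). Distances are d₁ = 0.101 m and d₂ = 0.082 m.
B₁ = 7.01×10⁻⁶ T, B₂ = 5.68×10⁻⁵ T.
Between parallel currents the two contributions point in opposite directions, so they subtract. B = |B₁ − B₂| = |7.01×10⁻⁶ − 5.68×10⁻⁵| = 4.98×10⁻⁵ T.

B ≈ 49.8 μT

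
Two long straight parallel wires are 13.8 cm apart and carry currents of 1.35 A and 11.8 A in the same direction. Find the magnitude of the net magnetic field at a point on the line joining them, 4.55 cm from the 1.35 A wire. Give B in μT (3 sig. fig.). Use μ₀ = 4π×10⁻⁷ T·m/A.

B ≈ 19.6 μT

Each long wire gives B = μ₀I/(2πd). Distances are d₁ = 0.0455 m and d₂ = 0.0925 m.
B₁ = 5.93×10⁻⁶ T, B₂ = 2.55×10⁻⁵ T.
Between parallel currents the two contributions point in opposite directions, so they subtract. B = |B₁ − B₂| = |5.93×10⁻⁶ − 2.55×10⁻⁵| = 1.96×10⁻⁵ T.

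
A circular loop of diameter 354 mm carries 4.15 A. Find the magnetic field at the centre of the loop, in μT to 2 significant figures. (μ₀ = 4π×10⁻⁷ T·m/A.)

B ≈ 15 μT

At the centre of a circular loop the Biot–Savart law gives B = μ₀I/(2R) (so R = 0.177 m).
B = (4π×10⁻⁷ × 4.15) / (2 × 0.177) = 1.47×10⁻⁵ T.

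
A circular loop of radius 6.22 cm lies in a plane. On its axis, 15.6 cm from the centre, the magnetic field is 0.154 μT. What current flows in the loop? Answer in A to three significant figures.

I ≈ 0.300 A

On the axis of a loop, B = μ₀IR²/[2(R²+z²)^(3/2)], so I = 2B(R²+z²)^(3/2)/(μ₀R²).
R² + z² = 0.003869 + 0.02434 = 0.0282 m²; raised to 3/2 gives 4.74×10⁻³ m³.
I = 2 × 1.54×10⁻⁷ × 4.74×10⁻³ / (1.26×10⁻⁶ × 0.003869) = 0.300 A.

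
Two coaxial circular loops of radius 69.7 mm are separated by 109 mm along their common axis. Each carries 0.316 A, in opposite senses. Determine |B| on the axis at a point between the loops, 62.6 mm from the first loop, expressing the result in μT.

B ≈ 0.470 μT

Each loop contributes B = μ₀IR²/[2(R²+z²)^(3/2)] on the axis, with z measured from that loop.
Loop 1 (z = 0.0626 m): B₁ = 1.17×10⁻⁶ T. Loop 2 (z = 0.0464 m): B₂ = 1.64×10⁻⁶ T.
The fields oppose: B = |B₁ − B₂| = 4.70×10⁻⁷ T.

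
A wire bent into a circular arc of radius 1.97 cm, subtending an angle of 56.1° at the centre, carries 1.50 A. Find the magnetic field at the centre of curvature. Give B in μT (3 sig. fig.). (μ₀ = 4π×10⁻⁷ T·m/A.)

B ≈ 7.46 μT

The Biot–Savart field of a circular arc at its centre is B = μ₀Iφ/(4πR), with φ = 0.9791 rad.
B = (4π×10⁻⁷ × 1.50 × 0.9791) / (4π × 0.0197) = 7.46×10⁻⁶ T.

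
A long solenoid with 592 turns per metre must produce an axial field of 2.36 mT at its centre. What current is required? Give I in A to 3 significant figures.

Inside a long solenoid B = μ₀nI with n = 592 m⁻¹, so I = B/(μ₀n).
I = 2.36×10⁻³ / (4π×10⁻⁷ × 592) = 3.17 A.

I ≈ 3.17 A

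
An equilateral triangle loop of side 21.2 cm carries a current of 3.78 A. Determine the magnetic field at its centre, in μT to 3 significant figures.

Each side is a finite straight segment at perpendicular distance d = a/(2 tan(π/3)) = 0.0612 m from the centre, with end-angles ±π/3.
One side contributes B₁ = (μ₀I/4πd)·2 sin(π/3) = 1.07×10⁻⁵ T.
All 3 sides add in the same direction: B = 3 × 1.07×10⁻⁵ = 3.21×10⁻⁵ T.

B ≈ 32.1 μT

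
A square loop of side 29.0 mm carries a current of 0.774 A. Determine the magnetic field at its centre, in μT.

B ≈ 30.2 μT

Each side is a finite straight segment at perpendicular distance d = a/(2 tan(π/4)) = 0.0145 m from the centre, with end-angles ±π/4.
One side contributes B₁ = (μ₀I/4πd)·2 sin(π/4) = 7.55×10⁻⁶ T.
All 4 sides add in the same direction: B = 4 × 7.55×10⁻⁶ = 3.02×10⁻⁵ T.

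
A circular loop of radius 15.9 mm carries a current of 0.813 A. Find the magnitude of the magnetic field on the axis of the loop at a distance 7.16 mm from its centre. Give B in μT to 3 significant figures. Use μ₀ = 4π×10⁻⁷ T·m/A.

B ≈ 24.4 μT

On the axis of a circular loop, B = μ₀IR² / [2(R²+z²)^(3/2)].
R² + z² = (0.0159)² + (0.00716)² = 0.0003041 m², and (R²+z²)^(3/2) = 5.30×10⁻⁶ m³.
B = (4π×10⁻⁷ × 0.813 × 0.0002528) / (2 × 5.30×10⁻⁶) = 2.44×10⁻⁵ T.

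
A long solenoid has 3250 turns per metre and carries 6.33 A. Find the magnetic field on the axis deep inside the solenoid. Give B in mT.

B ≈ 25.9 mT

Inside a long solenoid, B = μ₀nI with n = 3250 turns/m.
B = 4π×10⁻⁷ × 3250 × 6.33 = 2.59×10⁻² T.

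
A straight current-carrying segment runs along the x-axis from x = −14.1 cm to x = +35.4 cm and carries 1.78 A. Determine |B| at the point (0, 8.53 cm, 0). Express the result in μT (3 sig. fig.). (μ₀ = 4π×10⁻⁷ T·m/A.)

B ≈ 3.81 μT

For a finite straight segment, B = (μ₀I/4πd)(sinθ₁ + sinθ₂), where θ₁, θ₂ are the angles from the perpendicular to each end.
The perpendicular distance is d = 0.0853 m; the end-offsets along the wire are a = 0.141 m and b = 0.354 m.
sinθ₁ = 0.141/√(0.141²+0.0853²) = 0.8556; sinθ₂ = 0.354/√(0.354²+0.0853²) = 0.9722.
B = (4π×10⁻⁷ × 1.78) / (4π × 0.0853) × (0.8556 + 0.9722) = 3.81×10⁻⁶ T.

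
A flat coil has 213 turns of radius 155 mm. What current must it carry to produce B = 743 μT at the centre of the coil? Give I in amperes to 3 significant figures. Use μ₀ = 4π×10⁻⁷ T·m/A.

For an N-turn coil, B = Nμ₀I/(2R) with R = 0.155 m, so I = 2RB/(Nμ₀) = 2 × 0.155 × 7.43×10⁻⁴ / (213 × 4π×10⁻⁷) = 0.861 A.

I ≈ 0.861 A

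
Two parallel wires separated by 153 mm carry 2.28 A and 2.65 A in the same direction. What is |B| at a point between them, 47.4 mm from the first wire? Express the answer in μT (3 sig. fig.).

Each long wire gives B = μ₀I/(2πd). Distances are d₁ = 0.0474 m and d₂ = 0.1056 m.
B₁ = 9.62×10⁻⁶ T, B₂ = 5.02×10⁻⁶ T.
Between parallel currents the two contributions point in opposite directions, so they subtract. B = |B₁ − B₂| = |9.62×10⁻⁶ − 5.02×10⁻⁶| = 4.60×10⁻⁶ T.

B ≈ 4.60 μT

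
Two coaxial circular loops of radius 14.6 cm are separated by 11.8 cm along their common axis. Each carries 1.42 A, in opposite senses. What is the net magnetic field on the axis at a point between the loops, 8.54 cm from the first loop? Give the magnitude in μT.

Each loop contributes B = μ₀IR²/[2(R²+z²)^(3/2)] on the axis, with z measured from that loop.
Loop 1 (z = 0.0854 m): B₁ = 3.93×10⁻⁶ T. Loop 2 (z = 0.0326 m): B₂ = 5.68×10⁻⁶ T.
The fields oppose: B = |B₁ − B₂| = 1.75×10⁻⁶ T.

B ≈ 1.75 μT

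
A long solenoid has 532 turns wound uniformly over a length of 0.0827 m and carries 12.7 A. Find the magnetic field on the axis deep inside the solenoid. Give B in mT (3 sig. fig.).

Inside a long solenoid, B = μ₀nI with n = 6433 turns/m.
B = 4π×10⁻⁷ × 6433 × 12.7 = 0.103 T.

B ≈ 103 mT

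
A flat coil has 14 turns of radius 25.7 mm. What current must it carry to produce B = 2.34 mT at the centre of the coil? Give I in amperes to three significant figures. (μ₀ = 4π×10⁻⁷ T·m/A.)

For an N-turn coil, B = Nμ₀I/(2R) with R = 0.0257 m, so I = 2RB/(Nμ₀) = 2 × 0.0257 × 2.34×10⁻³ / (14 × 4π×10⁻⁷) = 6.84 A.

I ≈ 6.84 A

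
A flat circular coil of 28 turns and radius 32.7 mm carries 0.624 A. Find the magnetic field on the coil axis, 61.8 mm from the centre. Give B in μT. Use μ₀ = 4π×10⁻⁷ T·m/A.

For an N-turn flat coil, B = Nμ₀IR²/[2(R²+z²)^(3/2)] with R = 0.0327 m, z = 0.0618 m.
B = 28 × 1.23×10⁻⁶ T = 3.43×10⁻⁵ T.

B ≈ 34.3 μT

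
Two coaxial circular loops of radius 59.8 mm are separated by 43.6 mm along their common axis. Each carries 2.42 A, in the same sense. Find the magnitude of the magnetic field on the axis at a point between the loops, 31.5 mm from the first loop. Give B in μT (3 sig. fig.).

Each loop contributes B = μ₀IR²/[2(R²+z²)^(3/2)] on the axis, with z measured from that loop.
Loop 1 (z = 0.0315 m): B₁ = 1.76×10⁻⁵ T. Loop 2 (z = 0.0121 m): B₂ = 2.39×10⁻⁵ T.
The fields add: B = B₁ + B₂ = 4.16×10⁻⁵ T.

B ≈ 41.6 μT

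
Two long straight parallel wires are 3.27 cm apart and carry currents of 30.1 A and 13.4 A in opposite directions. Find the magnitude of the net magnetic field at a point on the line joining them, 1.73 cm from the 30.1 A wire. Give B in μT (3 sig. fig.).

Each long wire gives B = μ₀I/(2πd). Distances are d₁ = 0.0173 m and d₂ = 0.0154 m.
B₁ = 3.48×10⁻⁴ T, B₂ = 1.74×10⁻⁴ T.
Between antiparallel currents both contributions point the same way, so they add. B = B₁ + B₂ = 3.48×10⁻⁴ + 1.74×10⁻⁴ = 5.22×10⁻⁴ T.

B ≈ 522 μT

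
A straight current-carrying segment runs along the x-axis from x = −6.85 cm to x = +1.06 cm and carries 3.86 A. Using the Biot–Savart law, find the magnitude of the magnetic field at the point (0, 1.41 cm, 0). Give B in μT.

For a finite straight segment, B = (μ₀I/4πd)(sinθ₁ + sinθ₂), where θ₁, θ₂ are the angles from the perpendicular to each end.
The perpendicular distance is d = 0.0141 m; the end-offsets along the wire are a = 0.0685 m and b = 0.0106 m.
sinθ₁ = 0.0685/√(0.0685²+0.0141²) = 0.9795; sinθ₂ = 0.0106/√(0.0106²+0.0141²) = 0.6009.
B = (4π×10⁻⁷ × 3.86) / (4π × 0.0141) × (0.9795 + 0.6009) = 4.33×10⁻⁵ T.

B ≈ 43.3 μT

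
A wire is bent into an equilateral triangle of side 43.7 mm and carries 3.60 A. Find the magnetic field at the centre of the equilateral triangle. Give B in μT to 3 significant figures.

B ≈ 148 μT

Each side is a finite straight segment at perpendicular distance d = a/(2 tan(π/3)) = 0.01262 m from the centre, with end-angles ±π/3.
One side contributes B₁ = (μ₀I/4πd)·2 sin(π/3) = 4.94×10⁻⁵ T.
All 3 sides add in the same direction: B = 3 × 4.94×10⁻⁵ = 1.48×10⁻⁴ T.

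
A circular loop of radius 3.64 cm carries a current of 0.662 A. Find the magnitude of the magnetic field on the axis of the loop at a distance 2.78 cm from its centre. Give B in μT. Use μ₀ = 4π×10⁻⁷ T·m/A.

On the axis of a circular loop, B = μ₀IR² / [2(R²+z²)^(3/2)].
R² + z² = (0.0364)² + (0.0278)² = 0.002098 m², and (R²+z²)^(3/2) = 9.61×10⁻⁵ m³.
B = (4π×10⁻⁷ × 0.662 × 0.001325) / (2 × 9.61×10⁻⁵) = 5.74×10⁻⁶ T.

B ≈ 5.74 μT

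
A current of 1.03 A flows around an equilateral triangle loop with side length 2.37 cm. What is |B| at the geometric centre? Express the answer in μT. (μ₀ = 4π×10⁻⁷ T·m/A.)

B ≈ 78.2 μT

Each side is a finite straight segment at perpendicular distance d = a/(2 tan(π/3)) = 0.006842 m from the centre, with end-angles ±π/3.
One side contributes B₁ = (μ₀I/4πd)·2 sin(π/3) = 2.61×10⁻⁵ T.
All 3 sides add in the same direction: B = 3 × 2.61×10⁻⁵ = 7.82×10⁻⁵ T.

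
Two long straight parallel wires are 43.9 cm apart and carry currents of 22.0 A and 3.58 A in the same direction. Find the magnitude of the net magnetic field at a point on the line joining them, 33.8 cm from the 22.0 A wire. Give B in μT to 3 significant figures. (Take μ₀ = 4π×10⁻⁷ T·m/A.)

B ≈ 5.93 μT

Each long wire gives B = μ₀I/(2πd). Distances are d₁ = 0.338 m and d₂ = 0.101 m.
B₁ = 1.30×10⁻⁵ T, B₂ = 7.09×10⁻⁶ T.
Between parallel currents the two contributions point in opposite directions, so they subtract. B = |B₁ − B₂| = |1.30×10⁻⁵ − 7.09×10⁻⁶| = 5.93×10⁻⁶ T.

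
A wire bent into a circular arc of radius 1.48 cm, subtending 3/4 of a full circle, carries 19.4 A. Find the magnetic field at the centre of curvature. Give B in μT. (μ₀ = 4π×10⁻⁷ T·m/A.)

The Biot–Savart field of a circular arc at its centre is B = μ₀Iφ/(4πR), with φ = 4.712 rad.
B = (4π×10⁻⁷ × 19.4 × 4.712) / (4π × 0.0148) = 6.18×10⁻⁴ T.

B ≈ 618 μT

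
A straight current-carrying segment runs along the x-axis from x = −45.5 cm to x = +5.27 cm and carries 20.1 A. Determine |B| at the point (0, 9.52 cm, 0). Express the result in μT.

For a finite straight segment, B = (μ₀I/4πd)(sinθ₁ + sinθ₂), where θ₁, θ₂ are the angles from the perpendicular to each end.
The perpendicular distance is d = 0.0952 m; the end-offsets along the wire are a = 0.455 m and b = 0.0527 m.
sinθ₁ = 0.455/√(0.455²+0.0952²) = 0.9788; sinθ₂ = 0.0527/√(0.0527²+0.0952²) = 0.4843.
B = (4π×10⁻⁷ × 20.1) / (4π × 0.0952) × (0.9788 + 0.4843) = 3.09×10⁻⁵ T.

B ≈ 30.9 μT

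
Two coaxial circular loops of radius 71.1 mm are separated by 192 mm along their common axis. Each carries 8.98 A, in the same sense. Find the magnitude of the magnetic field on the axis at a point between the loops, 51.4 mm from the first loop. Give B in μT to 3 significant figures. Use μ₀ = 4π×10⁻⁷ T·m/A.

B ≈ 49.5 μT

Each loop contributes B = μ₀IR²/[2(R²+z²)^(3/2)] on the axis, with z measured from that loop.
Loop 1 (z = 0.0514 m): B₁ = 4.22×10⁻⁵ T. Loop 2 (z = 0.1406 m): B₂ = 7.29×10⁻⁶ T.
The fields add: B = B₁ + B₂ = 4.95×10⁻⁵ T.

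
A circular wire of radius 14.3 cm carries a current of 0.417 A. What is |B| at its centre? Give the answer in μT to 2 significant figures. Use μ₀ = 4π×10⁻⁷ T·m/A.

At the centre of a circular loop the Biot–Savart law gives B = μ₀I/(2R).
B = (4π×10⁻⁷ × 0.417) / (2 × 0.143) = 1.83×10⁻⁶ T.

B ≈ 1.8 μT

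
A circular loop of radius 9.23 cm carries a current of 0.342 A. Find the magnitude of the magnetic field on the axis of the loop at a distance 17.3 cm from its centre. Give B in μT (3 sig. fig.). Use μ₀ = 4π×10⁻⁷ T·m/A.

On the axis of a circular loop, B = μ₀IR² / [2(R²+z²)^(3/2)].
R² + z² = (0.0923)² + (0.173)² = 0.03845 m², and (R²+z²)^(3/2) = 7.54×10⁻³ m³.
B = (4π×10⁻⁷ × 0.342 × 0.008519) / (2 × 7.54×10⁻³) = 2.43×10⁻⁷ T.

B ≈ 0.243 μT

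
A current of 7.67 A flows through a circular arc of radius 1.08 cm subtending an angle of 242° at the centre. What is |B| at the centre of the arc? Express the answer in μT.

The Biot–Savart field of a circular arc at its centre is B = μ₀Iφ/(4πR), with φ = 4.224 rad.
B = (4π×10⁻⁷ × 7.67 × 4.224) / (4π × 0.0108) = 3.00×10⁻⁴ T.

B ≈ 300 μT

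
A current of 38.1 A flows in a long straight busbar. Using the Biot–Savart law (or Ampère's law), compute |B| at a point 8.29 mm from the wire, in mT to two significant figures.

For an infinitely long straight wire, B = μ₀I/(2πd).
B = (4π×10⁻⁷ × 38.1) / (2π × 0.00829) = 9.19×10⁻⁴ T.

B ≈ 0.92 mT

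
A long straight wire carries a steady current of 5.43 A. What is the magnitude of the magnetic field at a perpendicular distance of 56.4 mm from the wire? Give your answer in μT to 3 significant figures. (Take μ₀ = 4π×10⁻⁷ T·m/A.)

For an infinitely long straight wire, B = μ₀I/(2πd).
B = (4π×10⁻⁷ × 5.43) / (2π × 0.0564) = 1.93×10⁻⁵ T.

B ≈ 19.3 μT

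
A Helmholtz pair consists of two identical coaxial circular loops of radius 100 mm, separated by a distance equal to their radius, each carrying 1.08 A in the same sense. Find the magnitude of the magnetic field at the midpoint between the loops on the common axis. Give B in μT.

B ≈ 9.71 μT

Each loop contributes B = μ₀IR²/[2(R²+z²)^(3/2)] on the axis, with z measured from that loop.
Loop 1 (z = 0.05 m): B₁ = 4.86×10⁻⁶ T. Loop 2 (z = 0.05 m): B₂ = 4.86×10⁻⁶ T.
The fields add: B = B₁ + B₂ = 9.71×10⁻⁶ T.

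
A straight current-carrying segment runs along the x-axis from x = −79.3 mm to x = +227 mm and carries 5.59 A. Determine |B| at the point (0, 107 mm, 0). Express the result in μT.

For a finite straight segment, B = (μ₀I/4πd)(sinθ₁ + sinθ₂), where θ₁, θ₂ are the angles from the perpendicular to each end.
The perpendicular distance is d = 0.107 m; the end-offsets along the wire are a = 0.0793 m and b = 0.227 m.
sinθ₁ = 0.0793/√(0.0793²+0.107²) = 0.5954; sinθ₂ = 0.227/√(0.227²+0.107²) = 0.9045.
B = (4π×10⁻⁷ × 5.59) / (4π × 0.107) × (0.5954 + 0.9045) = 7.84×10⁻⁶ T.

B ≈ 7.84 μT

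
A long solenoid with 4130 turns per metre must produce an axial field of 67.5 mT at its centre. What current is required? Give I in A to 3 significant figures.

Inside a long solenoid B = μ₀nI with n = 4130 m⁻¹, so I = B/(μ₀n).
I = 6.75×10⁻² / (4π×10⁻⁷ × 4130) = 13.0 A.

I ≈ 13.0 A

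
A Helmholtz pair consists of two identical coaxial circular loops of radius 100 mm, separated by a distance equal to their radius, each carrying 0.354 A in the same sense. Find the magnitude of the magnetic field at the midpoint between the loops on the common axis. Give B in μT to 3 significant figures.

B ≈ 3.18 μT

Each loop contributes B = μ₀IR²/[2(R²+z²)^(3/2)] on the axis, with z measured from that loop.
Loop 1 (z = 0.05 m): B₁ = 1.59×10⁻⁶ T. Loop 2 (z = 0.05 m): B₂ = 1.59×10⁻⁶ T.
The fields add: B = B₁ + B₂ = 3.18×10⁻⁶ T.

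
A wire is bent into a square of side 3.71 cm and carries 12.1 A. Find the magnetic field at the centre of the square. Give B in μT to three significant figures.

Each side is a finite straight segment at perpendicular distance d = a/(2 tan(π/4)) = 0.01855 m from the centre, with end-angles ±π/4.
One side contributes B₁ = (μ₀I/4πd)·2 sin(π/4) = 9.22×10⁻⁵ T.
All 4 sides add in the same direction: B = 4 × 9.22×10⁻⁵ = 3.69×10⁻⁴ T.

B ≈ 369 μT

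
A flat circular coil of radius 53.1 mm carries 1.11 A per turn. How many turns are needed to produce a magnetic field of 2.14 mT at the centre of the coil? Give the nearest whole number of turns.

N = 163

For an N-turn coil, B = Nμ₀I/(2R). A single turn gives B₁ = 1.31×10⁻⁵ T with R = 0.0531 m.
N = B/B₁ = 2.14×10⁻³ / 1.31×10⁻⁵ = 162.93.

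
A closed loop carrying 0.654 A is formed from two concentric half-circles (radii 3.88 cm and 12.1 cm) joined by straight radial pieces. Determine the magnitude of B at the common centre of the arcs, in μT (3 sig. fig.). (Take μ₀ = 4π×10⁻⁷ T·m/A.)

The radial connectors point toward the centre, so dl × r̂ = 0 and they contribute nothing.
Each semicircle gives μ₀I/(4R): inner arc 5.30×10⁻⁶ T, outer arc 1.70×10⁻⁶ T.
The two arcs carry current in opposite angular senses, so their fields oppose: B = |5.30×10⁻⁶ − 1.70×10⁻⁶| = 3.60×10⁻⁶ T.

B ≈ 3.60 μT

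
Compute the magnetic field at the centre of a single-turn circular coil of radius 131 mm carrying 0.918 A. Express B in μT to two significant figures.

At the centre of a circular loop the Biot–Savart law gives B = μ₀I/(2R).
B = (4π×10⁻⁷ × 0.918) / (2 × 0.131) = 4.40×10⁻⁶ T.

B ≈ 4.4 μT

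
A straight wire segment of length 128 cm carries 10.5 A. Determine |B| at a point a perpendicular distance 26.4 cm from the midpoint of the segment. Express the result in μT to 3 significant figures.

B ≈ 7.35 μT

For a finite straight segment, B = (μ₀I/4πd)(sinθ₁ + sinθ₂), where θ₁, θ₂ are the angles from the perpendicular to each end.
The perpendicular from the point meets the wire at its midpoint, so each end is L/2 = 0.64 m away along the wire.
sinθ₁ = 0.64/√(0.64²+0.264²) = 0.9244; sinθ₂ = 0.64/√(0.64²+0.264²) = 0.9244.
B = (4π×10⁻⁷ × 10.5) / (4π × 0.264) × (0.9244 + 0.9244) = 7.35×10⁻⁶ T.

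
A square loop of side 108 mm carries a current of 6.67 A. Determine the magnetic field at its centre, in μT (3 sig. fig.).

Each side is a finite straight segment at perpendicular distance d = a/(2 tan(π/4)) = 0.054 m from the centre, with end-angles ±π/4.
One side contributes B₁ = (μ₀I/4πd)·2 sin(π/4) = 1.75×10⁻⁵ T.
All 4 sides add in the same direction: B = 4 × 1.75×10⁻⁵ = 6.99×10⁻⁵ T.

B ≈ 69.9 μT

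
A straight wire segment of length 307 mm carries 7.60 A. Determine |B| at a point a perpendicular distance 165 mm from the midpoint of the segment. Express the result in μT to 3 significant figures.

For a finite straight segment, B = (μ₀I/4πd)(sinθ₁ + sinθ₂), where θ₁, θ₂ are the angles from the perpendicular to each end.
The perpendicular from the point meets the wire at its midpoint, so each end is L/2 = 0.1535 m away along the wire.
sinθ₁ = 0.1535/√(0.1535²+0.165²) = 0.6811; sinθ₂ = 0.1535/√(0.1535²+0.165²) = 0.6811.
B = (4π×10⁻⁷ × 7.60) / (4π × 0.165) × (0.6811 + 0.6811) = 6.27×10⁻⁶ T.

B ≈ 6.27 μT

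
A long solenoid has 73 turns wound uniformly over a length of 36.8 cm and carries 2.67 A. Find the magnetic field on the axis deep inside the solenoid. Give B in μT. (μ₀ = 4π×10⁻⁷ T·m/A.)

Inside a long solenoid, B = μ₀nI with n = 198.4 turns/m.
B = 4π×10⁻⁷ × 198.4 × 2.67 = 6.66×10⁻⁴ T.

B ≈ 666 μT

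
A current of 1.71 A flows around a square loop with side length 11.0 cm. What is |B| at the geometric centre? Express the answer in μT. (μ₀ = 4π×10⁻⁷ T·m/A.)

Each side is a finite straight segment at perpendicular distance d = a/(2 tan(π/4)) = 0.055 m from the centre, with end-angles ±π/4.
One side contributes B₁ = (μ₀I/4πd)·2 sin(π/4) = 4.40×10⁻⁶ T.
All 4 sides add in the same direction: B = 4 × 4.40×10⁻⁶ = 1.76×10⁻⁵ T.

B ≈ 17.6 μT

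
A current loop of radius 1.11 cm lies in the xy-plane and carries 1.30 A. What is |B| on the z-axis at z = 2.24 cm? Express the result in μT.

B ≈ 6.44 μT

On the axis of a circular loop, B = μ₀IR² / [2(R²+z²)^(3/2)].
R² + z² = (0.0111)² + (0.0224)² = 0.000625 m², and (R²+z²)^(3/2) = 1.56×10⁻⁵ m³.
B = (4π×10⁻⁷ × 1.30 × 0.0001232) / (2 × 1.56×10⁻⁵) = 6.44×10⁻⁶ T.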